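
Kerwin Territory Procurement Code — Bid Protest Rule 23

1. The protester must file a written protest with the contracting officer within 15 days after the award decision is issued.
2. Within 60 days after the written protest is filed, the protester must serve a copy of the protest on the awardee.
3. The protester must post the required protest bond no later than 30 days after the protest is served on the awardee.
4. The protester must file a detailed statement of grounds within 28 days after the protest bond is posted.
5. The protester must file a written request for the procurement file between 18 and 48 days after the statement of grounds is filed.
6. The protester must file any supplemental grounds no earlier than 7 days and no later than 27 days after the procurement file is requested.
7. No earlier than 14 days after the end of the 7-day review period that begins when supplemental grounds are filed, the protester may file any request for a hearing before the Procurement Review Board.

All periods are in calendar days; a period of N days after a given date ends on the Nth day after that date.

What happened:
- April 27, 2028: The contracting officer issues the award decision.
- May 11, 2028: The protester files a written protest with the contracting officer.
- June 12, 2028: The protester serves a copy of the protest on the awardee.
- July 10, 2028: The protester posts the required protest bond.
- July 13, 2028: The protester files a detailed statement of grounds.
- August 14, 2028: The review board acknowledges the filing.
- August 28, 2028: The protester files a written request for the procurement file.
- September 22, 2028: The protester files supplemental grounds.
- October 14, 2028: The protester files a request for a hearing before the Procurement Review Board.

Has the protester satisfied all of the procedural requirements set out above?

Yes

Step 1: 15 days after April 27, 2028 (when the award decision is issued) is May 12, 2028; done May 11, 2028 — timely.
Step 2: 60 days after May 11, 2028 (when the written protest is filed) is July 10, 2028; completed June 12, 2028, before the deadline.
Step 3: 30 days after June 12, 2028 (when the protest is served on the awardee) is July 12, 2028; done July 10, 2028 — timely.
Step 4: 28 days after July 10, 2028 (when the protest bond is posted) is August 7, 2028; July 13, 2028 is within that limit.
Step 5: the window is 18–48 days after July 13, 2028 (when the statement of grounds is filed), so July 31, 2028 through August 30, 2028; done August 28, 2028, which is between those dates.
Step 6: the window is 7–27 days after August 28, 2028 (when the procurement file is requested), so September 4, 2028 through September 24, 2028; done September 22, 2028 — within the window.
Step 7: the earliest permitted date is 14 days after September 29, 2028 (end of the 7-day review period, which began when supplemental grounds are filed on September 22, 2028), i.e. October 13, 2028; done October 14, 2028 — permitted.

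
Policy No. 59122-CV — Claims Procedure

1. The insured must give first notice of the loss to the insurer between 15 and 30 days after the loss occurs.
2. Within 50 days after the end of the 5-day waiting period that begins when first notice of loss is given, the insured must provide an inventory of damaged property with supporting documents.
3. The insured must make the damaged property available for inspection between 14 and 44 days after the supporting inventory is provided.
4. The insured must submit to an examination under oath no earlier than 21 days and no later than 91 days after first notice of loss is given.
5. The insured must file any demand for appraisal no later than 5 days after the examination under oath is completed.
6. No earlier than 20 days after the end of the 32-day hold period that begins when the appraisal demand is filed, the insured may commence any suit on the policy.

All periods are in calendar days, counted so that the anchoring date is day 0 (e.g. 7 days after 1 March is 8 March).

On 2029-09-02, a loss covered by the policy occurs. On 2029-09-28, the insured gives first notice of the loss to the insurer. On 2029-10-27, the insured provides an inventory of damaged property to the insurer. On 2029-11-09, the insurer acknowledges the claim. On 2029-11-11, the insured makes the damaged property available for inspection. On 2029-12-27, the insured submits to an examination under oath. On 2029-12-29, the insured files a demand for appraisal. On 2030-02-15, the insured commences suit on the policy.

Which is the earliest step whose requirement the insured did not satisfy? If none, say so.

Step 6

Step 1: the window is 15–30 days after 2029-09-02 (when the loss occurs), so 2029-09-17 through 2029-10-02; 2029-09-28 falls inside that range.
Step 2: 50 days after 2029-10-03 (end of the 5-day waiting period, which began when first notice of loss is given on 2029-09-28) is 2029-11-22; done 2029-10-27 — timely.
Step 3: the window is 14–44 days after 2029-10-27 (when the supporting inventory is provided), so 2029-11-10 through 2029-12-10; 2029-11-11 falls inside that range.
Step 4: the window is 21–91 days after 2029-09-28 (when first notice of loss is given), so 2029-10-19 through 2029-12-28; 2029-12-27 falls inside that range.
Step 5: 5 days after 2029-12-27 (when the examination under oath is completed) is 2030-01-01; completed 2029-12-29, before the deadline.
Step 6: the earliest permitted date is 20 days after 2030-01-30 (end of the 32-day hold period, which began when the appraisal demand is filed on 2029-12-29), i.e. 2030-02-19; done 2030-02-15 — 4 days too early.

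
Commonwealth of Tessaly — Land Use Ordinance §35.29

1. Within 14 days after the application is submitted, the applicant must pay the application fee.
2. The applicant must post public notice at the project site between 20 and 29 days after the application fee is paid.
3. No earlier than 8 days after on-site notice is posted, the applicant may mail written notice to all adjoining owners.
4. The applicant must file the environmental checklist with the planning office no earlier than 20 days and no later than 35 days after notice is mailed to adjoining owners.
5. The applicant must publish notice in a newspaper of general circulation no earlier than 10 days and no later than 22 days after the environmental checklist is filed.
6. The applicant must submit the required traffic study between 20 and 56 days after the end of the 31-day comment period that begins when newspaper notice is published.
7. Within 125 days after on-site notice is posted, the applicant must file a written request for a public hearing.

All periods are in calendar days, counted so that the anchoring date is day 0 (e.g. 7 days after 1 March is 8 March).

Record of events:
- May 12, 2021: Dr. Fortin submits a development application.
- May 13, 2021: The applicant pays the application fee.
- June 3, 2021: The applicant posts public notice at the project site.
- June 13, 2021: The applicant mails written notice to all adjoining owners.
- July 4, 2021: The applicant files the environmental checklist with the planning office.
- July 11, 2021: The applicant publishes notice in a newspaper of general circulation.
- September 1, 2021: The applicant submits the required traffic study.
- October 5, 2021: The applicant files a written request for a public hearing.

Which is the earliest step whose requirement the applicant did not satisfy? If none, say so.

Step 1 — counting 14 days from May 12, 2021 (when the application is submitted) gives a deadline of May 26, 2021; done May 13, 2021 — timely.
Step 2 — 20 and 29 days from May 13, 2021 (when the application fee is paid) are June 2, 2021 and June 11, 2021 respectively; June 3, 2021 falls inside that range.
Step 3 — must wait 8 days from June 3, 2021 (when on-site notice is posted), so not before June 11, 2021; done June 13, 2021, after the minimum wait.
Step 4 — 20 and 35 days from June 13, 2021 (when notice is mailed to adjoining owners) are July 3, 2021 and July 18, 2021 respectively; done July 4, 2021, which is between those dates.
Step 5 — 10 and 22 days from July 4, 2021 (when the environmental checklist is filed) are July 14, 2021 and July 26, 2021 respectively; done July 11, 2021 — 3 days before the window opened.
The procedure was therefore not followed at step 5.

Step 5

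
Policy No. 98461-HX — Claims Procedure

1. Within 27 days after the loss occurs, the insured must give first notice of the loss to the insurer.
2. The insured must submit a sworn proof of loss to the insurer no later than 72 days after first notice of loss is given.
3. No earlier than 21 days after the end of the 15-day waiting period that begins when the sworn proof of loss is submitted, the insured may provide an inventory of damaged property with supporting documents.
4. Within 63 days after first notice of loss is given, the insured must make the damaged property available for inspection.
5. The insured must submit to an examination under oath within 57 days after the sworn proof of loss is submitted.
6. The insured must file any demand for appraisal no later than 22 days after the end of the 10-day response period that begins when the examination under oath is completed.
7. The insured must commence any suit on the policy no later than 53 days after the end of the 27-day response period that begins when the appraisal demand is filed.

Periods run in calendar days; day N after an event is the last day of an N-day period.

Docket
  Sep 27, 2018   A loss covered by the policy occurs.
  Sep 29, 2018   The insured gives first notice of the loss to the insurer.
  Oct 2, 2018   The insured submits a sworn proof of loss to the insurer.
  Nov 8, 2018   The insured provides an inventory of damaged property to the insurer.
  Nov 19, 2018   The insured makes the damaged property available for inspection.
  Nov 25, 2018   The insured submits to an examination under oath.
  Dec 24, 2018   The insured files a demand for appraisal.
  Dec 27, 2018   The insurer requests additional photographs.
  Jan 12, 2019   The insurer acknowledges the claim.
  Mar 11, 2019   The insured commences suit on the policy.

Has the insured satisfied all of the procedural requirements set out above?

Yes

Step 1: 27 days after Sep 27, 2018 (when the loss occurs) is Oct 24, 2018; done Sep 29, 2018 — timely.
Step 2: 72 days after Sep 29, 2018 (when first notice of loss is given) is Dec 10, 2018; done Oct 2, 2018 — timely.
Step 3: the earliest permitted date is 21 days after Oct 17, 2018 (end of the 15-day waiting period, which began when the sworn proof of loss is submitted on Oct 2, 2018), i.e. Nov 7, 2018; Nov 8, 2018 is on or after that date.
Step 4: 63 days after Sep 29, 2018 (when first notice of loss is given) is Dec 1, 2018; Nov 19, 2018 is within that limit.
Step 5: 57 days after Oct 2, 2018 (when the sworn proof of loss is submitted) is Nov 28, 2018; done Nov 25, 2018 — timely.
Step 6: 22 days after Dec 5, 2018 (end of the 10-day response period, which began when the examination under oath is completed on Nov 25, 2018) is Dec 27, 2018; done Dec 24, 2018 — timely.
Step 7: 53 days after Jan 20, 2019 (end of the 27-day response period, which began when the appraisal demand is filed on Dec 24, 2018) is Mar 14, 2019; done Mar 11, 2019 — timely.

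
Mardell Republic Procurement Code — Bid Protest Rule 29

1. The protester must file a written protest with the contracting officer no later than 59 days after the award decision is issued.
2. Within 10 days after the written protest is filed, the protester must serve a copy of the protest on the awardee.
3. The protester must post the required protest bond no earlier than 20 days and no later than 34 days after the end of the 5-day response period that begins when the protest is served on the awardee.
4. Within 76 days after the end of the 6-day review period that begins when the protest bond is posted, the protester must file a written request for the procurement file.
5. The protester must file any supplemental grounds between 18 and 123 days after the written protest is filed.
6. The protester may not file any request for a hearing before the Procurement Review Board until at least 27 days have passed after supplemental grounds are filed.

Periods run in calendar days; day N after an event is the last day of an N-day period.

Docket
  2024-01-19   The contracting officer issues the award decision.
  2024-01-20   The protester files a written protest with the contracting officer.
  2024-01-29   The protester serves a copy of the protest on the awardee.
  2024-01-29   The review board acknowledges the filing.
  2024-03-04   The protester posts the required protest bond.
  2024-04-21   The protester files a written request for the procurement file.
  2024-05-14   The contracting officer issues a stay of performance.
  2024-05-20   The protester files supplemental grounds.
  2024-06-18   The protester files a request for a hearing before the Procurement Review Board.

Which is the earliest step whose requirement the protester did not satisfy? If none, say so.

(1) due by 2024-01-19 + 59 days = 2024-03-18; completed 2024-01-20, before the deadline.
(2) due by 2024-01-20 + 10 days = 2024-01-30; done 2024-01-29 — timely.
(3) the permitted window runs from 2024-02-03 + 20 = 2024-02-23 to 2024-02-03 + 34 = 2024-03-08; 2024-03-04 falls inside that range.
(4) due by 2024-03-10 + 76 days = 2024-05-25; completed 2024-04-21, before the deadline.
(5) the permitted window runs from 2024-01-20 + 18 = 2024-02-07 to 2024-01-20 + 123 = 2024-05-22; done 2024-05-20 — within the window.
(6) permitted from 2024-05-20 + 27 days = 2024-06-16 onward; done 2024-06-18 — permitted.

None — every step was satisfied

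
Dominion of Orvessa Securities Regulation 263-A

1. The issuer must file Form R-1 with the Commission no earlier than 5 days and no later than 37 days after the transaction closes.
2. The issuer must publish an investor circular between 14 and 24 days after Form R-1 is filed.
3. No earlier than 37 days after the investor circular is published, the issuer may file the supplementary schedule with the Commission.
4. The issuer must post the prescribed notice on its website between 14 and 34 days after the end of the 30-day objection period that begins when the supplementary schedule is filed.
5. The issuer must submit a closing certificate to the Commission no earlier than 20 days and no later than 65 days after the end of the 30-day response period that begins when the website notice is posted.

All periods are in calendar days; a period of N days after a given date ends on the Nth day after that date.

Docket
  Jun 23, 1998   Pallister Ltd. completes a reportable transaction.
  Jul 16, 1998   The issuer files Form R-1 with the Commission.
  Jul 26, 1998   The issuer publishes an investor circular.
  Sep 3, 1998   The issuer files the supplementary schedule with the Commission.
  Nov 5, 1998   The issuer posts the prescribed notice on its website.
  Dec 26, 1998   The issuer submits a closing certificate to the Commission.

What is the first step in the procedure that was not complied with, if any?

Step 2

Step 1 — 5 and 37 days from Jun 23, 1998 (when the transaction closes) are Jun 28, 1998 and Jul 30, 1998 respectively; done Jul 16, 1998 — within the window.
Step 2 — 14 and 24 days from Jul 16, 1998 (when Form R-1 is filed) are Jul 30, 1998 and Aug 9, 1998 respectively; Jul 26, 1998 is 4 days too early.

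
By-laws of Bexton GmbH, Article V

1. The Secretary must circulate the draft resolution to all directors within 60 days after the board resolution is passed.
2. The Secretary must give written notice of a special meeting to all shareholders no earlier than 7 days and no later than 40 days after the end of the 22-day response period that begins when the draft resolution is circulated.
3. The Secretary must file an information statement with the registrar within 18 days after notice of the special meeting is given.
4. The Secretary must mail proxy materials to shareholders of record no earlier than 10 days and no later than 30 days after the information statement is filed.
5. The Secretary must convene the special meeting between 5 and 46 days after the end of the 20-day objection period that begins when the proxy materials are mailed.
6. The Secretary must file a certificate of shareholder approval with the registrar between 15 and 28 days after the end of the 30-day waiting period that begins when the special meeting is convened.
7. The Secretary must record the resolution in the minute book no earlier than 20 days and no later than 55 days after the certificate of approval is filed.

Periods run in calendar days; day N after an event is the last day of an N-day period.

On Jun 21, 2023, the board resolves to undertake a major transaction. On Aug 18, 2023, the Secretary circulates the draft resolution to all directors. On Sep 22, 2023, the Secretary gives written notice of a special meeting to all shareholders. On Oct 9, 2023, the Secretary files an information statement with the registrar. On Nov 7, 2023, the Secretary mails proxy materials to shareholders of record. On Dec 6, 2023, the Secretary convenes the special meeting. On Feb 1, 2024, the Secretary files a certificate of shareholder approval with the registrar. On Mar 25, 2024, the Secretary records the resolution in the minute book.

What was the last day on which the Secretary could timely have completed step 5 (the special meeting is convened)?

The proxy materials are mailed on Nov 7, 2023; the 20-day objection period therefore ends Nov 27, 2023, and step 5 runs from that date. The window is 5–46 days after Nov 27, 2023; it closes on Jan 12, 2024.

Jan 12, 2024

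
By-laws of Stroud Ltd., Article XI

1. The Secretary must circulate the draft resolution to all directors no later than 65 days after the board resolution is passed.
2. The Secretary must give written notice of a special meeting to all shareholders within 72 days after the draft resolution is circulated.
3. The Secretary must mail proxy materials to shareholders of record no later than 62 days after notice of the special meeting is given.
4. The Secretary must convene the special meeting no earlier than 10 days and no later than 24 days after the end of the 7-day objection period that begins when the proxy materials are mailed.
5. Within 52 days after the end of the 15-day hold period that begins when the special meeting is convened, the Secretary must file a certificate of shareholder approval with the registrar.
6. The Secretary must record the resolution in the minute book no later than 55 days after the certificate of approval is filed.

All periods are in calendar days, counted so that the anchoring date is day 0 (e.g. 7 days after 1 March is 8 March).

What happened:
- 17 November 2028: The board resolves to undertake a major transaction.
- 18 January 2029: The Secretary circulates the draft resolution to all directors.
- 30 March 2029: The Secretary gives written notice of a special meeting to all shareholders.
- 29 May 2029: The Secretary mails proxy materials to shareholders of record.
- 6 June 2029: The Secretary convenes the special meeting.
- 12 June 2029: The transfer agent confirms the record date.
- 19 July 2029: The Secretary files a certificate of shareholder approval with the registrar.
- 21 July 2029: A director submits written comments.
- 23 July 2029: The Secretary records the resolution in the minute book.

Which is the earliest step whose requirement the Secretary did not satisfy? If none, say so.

Step 1 — counting 65 days from 17 November 2028 (when the board resolution is passed) gives a deadline of 21 January 2029; done 18 January 2029 — timely.
Step 2 — counting 72 days from 18 January 2029 (when the draft resolution is circulated) gives a deadline of 31 March 2029; done 30 March 2029 — timely.
Step 3 — counting 62 days from 30 March 2029 (when notice of the special meeting is given) gives a deadline of 31 May 2029; 29 May 2029 is within that limit.
Step 4 — 10 and 24 days from 5 June 2029 (end of the 7-day objection period, which began when the proxy materials are mailed on 29 May 2029) are 15 June 2029 and 29 June 2029 respectively; done 6 June 2029 — 9 days before the window opened.
Later steps need not be reached.

Step 4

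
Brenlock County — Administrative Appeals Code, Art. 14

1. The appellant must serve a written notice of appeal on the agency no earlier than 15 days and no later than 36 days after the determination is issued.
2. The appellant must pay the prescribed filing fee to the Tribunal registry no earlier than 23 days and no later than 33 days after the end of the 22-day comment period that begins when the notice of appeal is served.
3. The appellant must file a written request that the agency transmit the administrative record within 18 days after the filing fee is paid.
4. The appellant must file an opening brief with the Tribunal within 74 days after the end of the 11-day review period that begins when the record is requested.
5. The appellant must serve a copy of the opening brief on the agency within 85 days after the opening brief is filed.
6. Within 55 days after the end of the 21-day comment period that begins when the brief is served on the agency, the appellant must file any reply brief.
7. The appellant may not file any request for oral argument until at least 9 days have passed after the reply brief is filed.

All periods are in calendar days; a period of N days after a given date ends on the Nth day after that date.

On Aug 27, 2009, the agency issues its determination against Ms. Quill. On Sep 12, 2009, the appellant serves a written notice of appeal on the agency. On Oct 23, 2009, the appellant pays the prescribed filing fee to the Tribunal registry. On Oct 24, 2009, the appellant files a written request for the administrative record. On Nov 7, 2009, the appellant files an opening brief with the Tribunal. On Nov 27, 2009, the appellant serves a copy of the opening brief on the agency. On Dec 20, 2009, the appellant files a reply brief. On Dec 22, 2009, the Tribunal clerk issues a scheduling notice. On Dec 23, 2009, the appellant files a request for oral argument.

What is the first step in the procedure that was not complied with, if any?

Step 2

Step 1 — 15 and 36 days from Aug 27, 2009 (when the determination is issued) are Sep 11, 2009 and Oct 2, 2009 respectively; done Sep 12, 2009 — within the window.
Step 2 — 23 and 33 days from Oct 4, 2009 (end of the 22-day comment period, which began when the notice of appeal is served on Sep 12, 2009) are Oct 27, 2009 and Nov 6, 2009 respectively; Oct 23, 2009 is 4 days too early.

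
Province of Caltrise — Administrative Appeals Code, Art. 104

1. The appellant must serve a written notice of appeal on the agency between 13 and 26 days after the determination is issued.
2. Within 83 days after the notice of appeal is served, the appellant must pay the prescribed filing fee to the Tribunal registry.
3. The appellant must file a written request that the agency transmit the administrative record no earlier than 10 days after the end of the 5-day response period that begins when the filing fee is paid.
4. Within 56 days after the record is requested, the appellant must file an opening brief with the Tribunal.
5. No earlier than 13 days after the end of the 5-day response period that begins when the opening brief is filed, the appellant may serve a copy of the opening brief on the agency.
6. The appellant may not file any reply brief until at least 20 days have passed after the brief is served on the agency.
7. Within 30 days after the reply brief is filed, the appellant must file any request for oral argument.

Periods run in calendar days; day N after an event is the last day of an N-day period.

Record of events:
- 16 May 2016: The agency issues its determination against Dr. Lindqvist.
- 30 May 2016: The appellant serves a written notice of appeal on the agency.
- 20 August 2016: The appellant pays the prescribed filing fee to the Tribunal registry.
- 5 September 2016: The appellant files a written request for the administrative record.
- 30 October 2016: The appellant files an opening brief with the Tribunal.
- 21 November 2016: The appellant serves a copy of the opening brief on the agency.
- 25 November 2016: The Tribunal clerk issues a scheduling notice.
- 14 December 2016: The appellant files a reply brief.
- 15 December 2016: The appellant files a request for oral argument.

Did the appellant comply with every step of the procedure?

Yes

Step 1 — 13 and 26 days from 16 May 2016 (when the determination is issued) are 29 May 2016 and 11 June 2016 respectively; done 30 May 2016 — within the window.
Step 2 — counting 83 days from 30 May 2016 (when the notice of appeal is served) gives a deadline of 21 August 2016; completed 20 August 2016, before the deadline.
Step 3 — must wait 10 days from 25 August 2016 (end of the 5-day response period, which began when the filing fee is paid on 20 August 2016), so not before 4 September 2016; 5 September 2016 is on or after that date.
Step 4 — counting 56 days from 5 September 2016 (when the record is requested) gives a deadline of 31 October 2016; 30 October 2016 is within that limit.
Step 5 — must wait 13 days from 4 November 2016 (end of the 5-day response period, which began when the opening brief is filed on 30 October 2016), so not before 17 November 2016; done 21 November 2016, after the minimum wait.
Step 6 — must wait 20 days from 21 November 2016 (when the brief is served on the agency), so not before 11 December 2016; done 14 December 2016 — permitted.
Step 7 — counting 30 days from 14 December 2016 (when the reply brief is filed) gives a deadline of 13 January 2017; done 15 December 2016 — timely.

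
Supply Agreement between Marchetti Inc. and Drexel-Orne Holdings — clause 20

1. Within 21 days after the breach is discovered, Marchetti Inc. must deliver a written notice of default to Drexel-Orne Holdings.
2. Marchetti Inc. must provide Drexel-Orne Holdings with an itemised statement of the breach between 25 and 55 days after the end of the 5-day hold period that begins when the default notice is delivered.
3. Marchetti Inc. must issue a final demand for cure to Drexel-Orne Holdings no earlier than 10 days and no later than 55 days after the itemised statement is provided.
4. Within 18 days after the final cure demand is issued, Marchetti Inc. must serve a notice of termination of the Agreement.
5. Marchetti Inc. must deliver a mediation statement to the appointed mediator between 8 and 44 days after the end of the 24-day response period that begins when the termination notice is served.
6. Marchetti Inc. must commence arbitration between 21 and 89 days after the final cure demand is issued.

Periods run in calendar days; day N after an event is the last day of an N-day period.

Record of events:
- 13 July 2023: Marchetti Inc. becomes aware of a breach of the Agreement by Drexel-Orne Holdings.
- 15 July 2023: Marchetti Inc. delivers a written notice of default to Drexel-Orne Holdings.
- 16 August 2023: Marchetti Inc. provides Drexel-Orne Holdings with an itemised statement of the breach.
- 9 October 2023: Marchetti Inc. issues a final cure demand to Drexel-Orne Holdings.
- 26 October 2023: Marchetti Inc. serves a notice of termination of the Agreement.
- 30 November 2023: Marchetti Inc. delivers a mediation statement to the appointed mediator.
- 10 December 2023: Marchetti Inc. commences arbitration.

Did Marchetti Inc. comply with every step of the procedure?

Yes

(1) due by 13 July 2023 + 21 days = 3 August 2023; 15 July 2023 is within that limit.
(2) the permitted window runs from 20 July 2023 + 25 = 14 August 2023 to 20 July 2023 + 55 = 13 September 2023; 16 August 2023 falls inside that range.
(3) the permitted window runs from 16 August 2023 + 10 = 26 August 2023 to 16 August 2023 + 55 = 10 October 2023; done 9 October 2023, which is between those dates.
(4) due by 9 October 2023 + 18 days = 27 October 2023; done 26 October 2023 — timely.
(5) the permitted window runs from 19 November 2023 + 8 = 27 November 2023 to 19 November 2023 + 44 = 2 January 2024; 30 November 2023 falls inside that range.
(6) the permitted window runs from 9 October 2023 + 21 = 30 October 2023 to 9 October 2023 + 89 = 6 January 2024; done 10 December 2023 — within the window.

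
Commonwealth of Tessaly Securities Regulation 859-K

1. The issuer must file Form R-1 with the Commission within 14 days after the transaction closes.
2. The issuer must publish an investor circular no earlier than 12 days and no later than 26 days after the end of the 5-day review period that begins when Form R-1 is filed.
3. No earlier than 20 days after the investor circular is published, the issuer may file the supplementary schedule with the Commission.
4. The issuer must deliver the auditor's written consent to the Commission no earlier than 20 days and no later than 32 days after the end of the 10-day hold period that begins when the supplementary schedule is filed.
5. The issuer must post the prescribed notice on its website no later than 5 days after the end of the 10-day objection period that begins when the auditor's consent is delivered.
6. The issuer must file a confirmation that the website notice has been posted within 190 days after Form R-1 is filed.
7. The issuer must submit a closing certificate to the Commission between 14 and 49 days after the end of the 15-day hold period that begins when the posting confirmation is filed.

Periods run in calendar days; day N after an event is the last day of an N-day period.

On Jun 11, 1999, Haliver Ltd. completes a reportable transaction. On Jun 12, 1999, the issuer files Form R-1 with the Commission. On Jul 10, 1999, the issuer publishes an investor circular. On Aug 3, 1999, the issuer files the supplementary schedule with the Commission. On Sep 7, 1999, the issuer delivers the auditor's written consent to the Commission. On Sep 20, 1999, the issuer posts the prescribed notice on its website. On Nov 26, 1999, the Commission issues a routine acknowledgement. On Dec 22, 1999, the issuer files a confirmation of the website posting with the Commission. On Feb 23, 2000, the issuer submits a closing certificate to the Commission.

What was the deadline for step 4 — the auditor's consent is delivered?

The supplementary schedule is filed on Aug 3, 1999; the 10-day hold period therefore ends Aug 13, 1999, and step 4 runs from that date. The window is 20–32 days after Aug 13, 1999; it closes on Sep 14, 1999.

Sep 14, 1999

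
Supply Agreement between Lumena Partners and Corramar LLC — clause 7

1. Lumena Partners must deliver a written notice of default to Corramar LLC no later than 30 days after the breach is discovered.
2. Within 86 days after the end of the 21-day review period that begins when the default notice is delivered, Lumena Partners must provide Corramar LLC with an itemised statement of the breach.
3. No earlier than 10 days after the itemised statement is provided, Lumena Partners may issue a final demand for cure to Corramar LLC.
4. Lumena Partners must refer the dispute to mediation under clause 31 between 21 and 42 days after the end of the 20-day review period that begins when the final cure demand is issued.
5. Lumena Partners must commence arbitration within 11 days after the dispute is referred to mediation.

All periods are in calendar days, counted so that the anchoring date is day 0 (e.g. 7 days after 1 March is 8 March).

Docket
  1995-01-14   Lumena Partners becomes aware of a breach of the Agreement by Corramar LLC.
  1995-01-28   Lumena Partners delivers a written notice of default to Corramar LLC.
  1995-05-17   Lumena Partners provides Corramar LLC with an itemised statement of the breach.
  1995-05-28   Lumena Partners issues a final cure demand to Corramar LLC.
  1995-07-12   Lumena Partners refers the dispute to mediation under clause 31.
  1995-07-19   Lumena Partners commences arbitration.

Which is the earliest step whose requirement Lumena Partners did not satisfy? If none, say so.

Step 1: 30 days after 1995-01-14 (when the breach is discovered) is 1995-02-13; 1995-01-28 is within that limit.
Step 2: 86 days after 1995-02-18 (end of the 21-day review period, which began when the default notice is delivered on 1995-01-28) is 1995-05-15; 1995-05-17 misses that deadline by 2 days.
No need to go further; step 2 was not satisfied.

Step 2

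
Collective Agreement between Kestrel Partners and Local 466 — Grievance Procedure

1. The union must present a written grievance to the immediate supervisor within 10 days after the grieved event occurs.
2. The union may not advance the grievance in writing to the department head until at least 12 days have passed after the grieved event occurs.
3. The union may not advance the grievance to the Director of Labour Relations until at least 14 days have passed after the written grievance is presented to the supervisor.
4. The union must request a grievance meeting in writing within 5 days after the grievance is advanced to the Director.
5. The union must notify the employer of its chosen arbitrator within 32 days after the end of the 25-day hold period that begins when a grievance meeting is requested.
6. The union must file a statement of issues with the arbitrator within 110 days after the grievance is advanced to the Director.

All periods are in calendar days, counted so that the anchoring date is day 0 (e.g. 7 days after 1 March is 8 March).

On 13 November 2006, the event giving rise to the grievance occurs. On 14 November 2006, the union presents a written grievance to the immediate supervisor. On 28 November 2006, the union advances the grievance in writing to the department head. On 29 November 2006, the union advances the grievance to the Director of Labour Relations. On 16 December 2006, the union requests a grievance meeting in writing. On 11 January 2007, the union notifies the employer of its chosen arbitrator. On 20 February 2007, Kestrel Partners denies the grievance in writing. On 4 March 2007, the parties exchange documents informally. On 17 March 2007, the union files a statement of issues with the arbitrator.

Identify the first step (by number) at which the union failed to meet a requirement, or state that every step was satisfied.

Step 4

Step 1 — counting 10 days from 13 November 2006 (when the grieved event occurs) gives a deadline of 23 November 2006; done 14 November 2006 — timely.
Step 2 — must wait 12 days from 13 November 2006 (when the grieved event occurs), so not before 25 November 2006; 28 November 2006 is on or after that date.
Step 3 — must wait 14 days from 14 November 2006 (when the written grievance is presented to the supervisor), so not before 28 November 2006; 29 November 2006 is on or after that date.
Step 4 — counting 5 days from 29 November 2006 (when the grievance is advanced to the Director) gives a deadline of 4 December 2006; 16 December 2006 misses that deadline by 12 days.
The procedure was therefore not followed at step 4.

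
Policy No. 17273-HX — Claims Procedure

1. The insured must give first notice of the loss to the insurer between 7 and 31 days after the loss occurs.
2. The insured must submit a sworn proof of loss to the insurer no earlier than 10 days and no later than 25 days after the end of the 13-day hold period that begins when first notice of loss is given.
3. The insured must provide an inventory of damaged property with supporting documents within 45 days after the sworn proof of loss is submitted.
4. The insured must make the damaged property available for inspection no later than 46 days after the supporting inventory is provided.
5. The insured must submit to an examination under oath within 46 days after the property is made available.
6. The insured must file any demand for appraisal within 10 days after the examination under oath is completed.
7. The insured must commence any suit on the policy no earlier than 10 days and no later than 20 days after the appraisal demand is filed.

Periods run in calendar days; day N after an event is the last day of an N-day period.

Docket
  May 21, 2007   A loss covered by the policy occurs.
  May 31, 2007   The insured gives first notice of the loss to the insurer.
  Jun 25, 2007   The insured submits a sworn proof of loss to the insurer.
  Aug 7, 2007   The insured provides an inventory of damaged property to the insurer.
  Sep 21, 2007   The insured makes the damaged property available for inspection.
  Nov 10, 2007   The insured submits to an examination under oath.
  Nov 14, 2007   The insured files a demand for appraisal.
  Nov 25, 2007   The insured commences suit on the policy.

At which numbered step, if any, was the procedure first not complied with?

Step 5

Step 1: the window is 7–31 days after May 21, 2007 (when the loss occurs), so May 28, 2007 through Jun 21, 2007; May 31, 2007 falls inside that range.
Step 2: the window is 10–25 days after Jun 13, 2007 (end of the 13-day hold period, which began when first notice of loss is given on May 31, 2007), so Jun 23, 2007 through Jul 8, 2007; Jun 25, 2007 falls inside that range.
Step 3: 45 days after Jun 25, 2007 (when the sworn proof of loss is submitted) is Aug 9, 2007; completed Aug 7, 2007, before the deadline.
Step 4: 46 days after Aug 7, 2007 (when the supporting inventory is provided) is Sep 22, 2007; completed Sep 21, 2007, before the deadline.
Step 5: 46 days after Sep 21, 2007 (when the property is made available) is Nov 6, 2007; done Nov 10, 2007 — 4 days late.
The procedure was therefore not followed at step 5.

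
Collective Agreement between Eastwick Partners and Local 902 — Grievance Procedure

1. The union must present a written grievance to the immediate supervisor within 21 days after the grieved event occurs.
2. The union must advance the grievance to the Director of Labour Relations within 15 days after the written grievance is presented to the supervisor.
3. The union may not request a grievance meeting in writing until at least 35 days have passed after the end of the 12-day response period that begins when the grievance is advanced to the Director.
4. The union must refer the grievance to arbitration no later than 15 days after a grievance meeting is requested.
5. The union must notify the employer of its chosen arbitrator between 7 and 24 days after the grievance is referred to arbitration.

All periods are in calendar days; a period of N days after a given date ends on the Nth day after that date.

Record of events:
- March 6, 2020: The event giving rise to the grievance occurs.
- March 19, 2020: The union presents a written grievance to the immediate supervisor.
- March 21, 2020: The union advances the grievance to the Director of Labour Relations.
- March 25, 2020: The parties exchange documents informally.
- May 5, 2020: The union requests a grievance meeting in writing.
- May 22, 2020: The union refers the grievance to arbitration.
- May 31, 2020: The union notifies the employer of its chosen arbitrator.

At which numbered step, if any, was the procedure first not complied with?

Step 3

Step 1 — counting 21 days from March 6, 2020 (when the grieved event occurs) gives a deadline of March 27, 2020; March 19, 2020 is within that limit.
Step 2 — counting 15 days from March 19, 2020 (when the written grievance is presented to the supervisor) gives a deadline of April 3, 2020; completed March 21, 2020, before the deadline.
Step 3 — must wait 35 days from April 2, 2020 (end of the 12-day response period, which began when the grievance is advanced to the Director on March 21, 2020), so not before May 7, 2020; done May 5, 2020 — 2 days too early.
The procedure was therefore not followed at step 3.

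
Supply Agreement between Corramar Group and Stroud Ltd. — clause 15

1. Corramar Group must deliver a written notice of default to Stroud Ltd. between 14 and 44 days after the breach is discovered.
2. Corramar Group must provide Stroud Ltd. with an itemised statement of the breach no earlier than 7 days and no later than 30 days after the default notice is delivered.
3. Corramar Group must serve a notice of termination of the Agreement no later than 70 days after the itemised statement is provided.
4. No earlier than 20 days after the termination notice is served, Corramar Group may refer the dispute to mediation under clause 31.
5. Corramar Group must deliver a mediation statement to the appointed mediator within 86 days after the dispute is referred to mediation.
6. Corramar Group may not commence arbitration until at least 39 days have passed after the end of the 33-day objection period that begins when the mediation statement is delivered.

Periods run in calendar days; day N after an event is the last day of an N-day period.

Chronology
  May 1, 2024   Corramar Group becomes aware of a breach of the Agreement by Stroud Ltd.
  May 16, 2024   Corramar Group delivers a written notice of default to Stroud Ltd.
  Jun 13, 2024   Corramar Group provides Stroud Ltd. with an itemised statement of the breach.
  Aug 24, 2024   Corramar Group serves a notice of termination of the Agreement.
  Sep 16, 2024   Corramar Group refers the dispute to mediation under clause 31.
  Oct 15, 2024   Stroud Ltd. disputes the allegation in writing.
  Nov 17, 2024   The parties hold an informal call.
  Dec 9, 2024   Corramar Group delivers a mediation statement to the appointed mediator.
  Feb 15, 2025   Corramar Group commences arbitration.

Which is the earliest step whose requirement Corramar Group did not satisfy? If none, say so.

Step 1: the window is 14–44 days after May 1, 2024 (when the breach is discovered), so May 15, 2024 through Jun 14, 2024; done May 16, 2024 — within the window.
Step 2: the window is 7–30 days after May 16, 2024 (when the default notice is delivered), so May 23, 2024 through Jun 15, 2024; Jun 13, 2024 falls inside that range.
Step 3: 70 days after Jun 13, 2024 (when the itemised statement is provided) is Aug 22, 2024; not done until Aug 24, 2024, 2 days after the deadline.

Step 3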